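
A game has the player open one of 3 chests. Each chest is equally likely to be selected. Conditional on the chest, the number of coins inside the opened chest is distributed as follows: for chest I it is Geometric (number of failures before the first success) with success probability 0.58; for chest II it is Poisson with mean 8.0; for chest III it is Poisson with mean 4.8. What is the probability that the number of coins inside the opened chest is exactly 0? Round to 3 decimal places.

0.196

Conditional on each chest, P(X = 0): I: 0.58; II: 0.000335463; III: 0.00822975.
By total probability, P(X = 0) = 0.333333·0.58 + 0.333333·0.000335463 + 0.333333·0.00822975 = 0.196188.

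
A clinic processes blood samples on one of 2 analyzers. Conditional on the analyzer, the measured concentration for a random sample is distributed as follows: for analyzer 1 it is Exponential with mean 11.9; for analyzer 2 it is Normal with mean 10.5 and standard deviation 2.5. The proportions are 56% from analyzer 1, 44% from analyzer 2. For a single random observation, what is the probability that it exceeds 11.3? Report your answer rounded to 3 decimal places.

Conditional on each analyzer, P(X > 11.3): 1: 0.386904; 2: 0.374484.
By total probability, P(X > 11.3) = 0.56·0.386904 + 0.44·0.374484 = 0.381439.

0.381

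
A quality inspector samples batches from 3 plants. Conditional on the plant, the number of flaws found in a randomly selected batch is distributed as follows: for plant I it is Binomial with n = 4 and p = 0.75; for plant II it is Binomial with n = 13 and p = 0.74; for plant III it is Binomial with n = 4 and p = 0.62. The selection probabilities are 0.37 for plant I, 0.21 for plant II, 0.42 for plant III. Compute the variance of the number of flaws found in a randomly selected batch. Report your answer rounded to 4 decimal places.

Per component, I: μ=3, E[X²]=9.75; II: μ=9.62, E[X²]=95.0456; III: μ=2.48, E[X²]=7.0928.
E[X] = 0.37·3 + 0.21·9.62 + 0.42·2.48 = 4.1718.
E[X²] = 0.37·9.75 + 0.21·95.0456 + 0.42·7.0928 = 26.5461.
Var(X) = E[X²] − (E[X])² = 26.5461 − 17.4039 = 9.14214.

9.1421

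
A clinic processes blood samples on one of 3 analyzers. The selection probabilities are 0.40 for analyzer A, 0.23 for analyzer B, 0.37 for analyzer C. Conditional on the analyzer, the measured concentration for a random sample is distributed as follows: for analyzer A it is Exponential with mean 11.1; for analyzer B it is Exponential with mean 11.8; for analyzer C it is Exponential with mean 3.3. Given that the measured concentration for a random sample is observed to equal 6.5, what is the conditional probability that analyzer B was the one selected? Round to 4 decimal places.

0.2394

Likelihoods f(6.5 | ·): A: 0.0501603; B: 0.0488526; C: 0.0422725.
Posterior ∝ prior × likelihood. Numerator for B: 0.23·0.0488526 = 0.0112361.
Normalizing constant: 0.4·0.0501603 + 0.23·0.0488526 + 0.37·0.0422725 = 0.0469411.
P(B | observation) = 0.0112361 / 0.0469411 = 0.239366.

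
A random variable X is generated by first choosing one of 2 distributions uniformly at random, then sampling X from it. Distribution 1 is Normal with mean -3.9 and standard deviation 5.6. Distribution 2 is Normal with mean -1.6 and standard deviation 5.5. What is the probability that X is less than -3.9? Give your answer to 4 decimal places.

Conditional on each component, P(X < -3.9): 1: 0.5; 2: 0.337907.
By total probability, P(X < -3.9) = 0.5·0.5 + 0.5·0.337907 = 0.418954.

0.4190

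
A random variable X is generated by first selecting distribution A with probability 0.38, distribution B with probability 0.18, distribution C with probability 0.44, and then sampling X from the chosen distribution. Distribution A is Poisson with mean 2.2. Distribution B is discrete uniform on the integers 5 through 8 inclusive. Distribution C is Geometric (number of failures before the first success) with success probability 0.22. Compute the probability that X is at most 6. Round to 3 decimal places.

Conditional on each component, P(X ≤ 6): A: 0.992539; B: 0.5; C: 0.824344.
By total probability, P(X ≤ 6) = 0.38·0.992539 + 0.18·0.5 + 0.44·0.824344 = 0.829876.

0.830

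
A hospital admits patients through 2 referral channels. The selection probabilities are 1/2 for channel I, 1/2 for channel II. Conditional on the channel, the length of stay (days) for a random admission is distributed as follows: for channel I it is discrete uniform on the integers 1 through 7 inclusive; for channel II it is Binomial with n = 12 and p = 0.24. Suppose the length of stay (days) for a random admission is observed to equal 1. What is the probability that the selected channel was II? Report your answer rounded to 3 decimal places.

0.496

Likelihoods P(X=1 | ·): I: 0.142857; II: 0.140716.
Posterior ∝ prior × likelihood. Numerator for II: 0.5·0.140716 = 0.0703578.
Normalizing constant: 0.5·0.142857 + 0.5·0.140716 = 0.141786.
P(II | observation) = 0.0703578 / 0.141786 = 0.496224.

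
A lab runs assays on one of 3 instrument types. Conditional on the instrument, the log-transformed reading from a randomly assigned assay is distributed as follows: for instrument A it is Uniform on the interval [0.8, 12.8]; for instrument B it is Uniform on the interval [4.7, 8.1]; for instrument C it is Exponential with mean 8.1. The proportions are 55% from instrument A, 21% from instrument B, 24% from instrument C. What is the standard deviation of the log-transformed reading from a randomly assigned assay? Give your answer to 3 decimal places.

Per component, A: μ=6.8, E[X²]=58.24; B: μ=6.4, E[X²]=41.9233; C: μ=8.1, E[X²]=131.22.
E[X] = 0.55·6.8 + 0.21·6.4 + 0.24·8.1 = 7.028.
E[X²] = 0.55·58.24 + 0.21·41.9233 + 0.24·131.22 = 72.3287.
Var(X) = E[X²] − (E[X])² = 72.3287 − 49.3928 = 22.9359.
SD(X) = √22.9359 = 4.78915.

4.789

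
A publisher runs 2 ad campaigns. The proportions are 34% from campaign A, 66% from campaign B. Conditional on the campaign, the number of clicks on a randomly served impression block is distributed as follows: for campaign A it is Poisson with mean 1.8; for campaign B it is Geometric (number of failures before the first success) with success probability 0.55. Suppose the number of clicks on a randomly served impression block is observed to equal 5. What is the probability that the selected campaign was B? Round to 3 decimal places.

0.431

Likelihoods P(X=5 | ·): A: 0.0260286; B: 0.010149.
Posterior ∝ prior × likelihood. Numerator for B: 0.66·0.010149 = 0.00669837.
Normalizing constant: 0.34·0.0260286 + 0.66·0.010149 = 0.0155481.
P(B | observation) = 0.00669837 / 0.0155481 = 0.430816.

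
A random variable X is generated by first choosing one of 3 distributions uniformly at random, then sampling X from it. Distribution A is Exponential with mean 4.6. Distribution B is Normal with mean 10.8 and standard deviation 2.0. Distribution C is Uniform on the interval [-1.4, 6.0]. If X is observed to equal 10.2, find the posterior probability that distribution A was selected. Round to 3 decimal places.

Likelihoods f(10.2 | ·): A: 0.0236723; B: 0.190694; C: 0.
Posterior ∝ prior × likelihood. Numerator for A: 0.333333·0.0236723 = 0.00789078.
Normalizing constant: 0.333333·0.0236723 + 0.333333·0.190694 + 0.333333·0 = 0.0714554.
P(A | observation) = 0.00789078 / 0.0714554 = 0.110429.

0.110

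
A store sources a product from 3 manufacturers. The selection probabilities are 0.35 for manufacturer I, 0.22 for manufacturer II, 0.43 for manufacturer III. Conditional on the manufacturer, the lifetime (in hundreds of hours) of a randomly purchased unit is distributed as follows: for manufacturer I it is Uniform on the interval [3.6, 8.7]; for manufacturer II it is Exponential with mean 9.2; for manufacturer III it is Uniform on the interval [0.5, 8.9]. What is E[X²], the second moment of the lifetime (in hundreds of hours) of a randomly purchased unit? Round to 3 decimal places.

63.265

For each component E[X²] = Var + (mean)², giving I: 39.99; II: 169.28; III: 27.97.
Overall E[X²] = 0.35·39.99 + 0.22·169.28 + 0.43·27.97 = 63.2652.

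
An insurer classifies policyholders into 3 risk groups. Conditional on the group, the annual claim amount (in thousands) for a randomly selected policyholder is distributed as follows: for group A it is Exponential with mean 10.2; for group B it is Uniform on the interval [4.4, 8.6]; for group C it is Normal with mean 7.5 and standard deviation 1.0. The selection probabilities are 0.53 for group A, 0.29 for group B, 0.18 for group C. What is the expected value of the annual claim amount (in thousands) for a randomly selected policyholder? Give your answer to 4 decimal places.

Component means — A: 10.2; B: 6.5; C: 7.5.
E[X] = 0.53·10.2 + 0.29·6.5 + 0.18·7.5 = 8.641.

8.6410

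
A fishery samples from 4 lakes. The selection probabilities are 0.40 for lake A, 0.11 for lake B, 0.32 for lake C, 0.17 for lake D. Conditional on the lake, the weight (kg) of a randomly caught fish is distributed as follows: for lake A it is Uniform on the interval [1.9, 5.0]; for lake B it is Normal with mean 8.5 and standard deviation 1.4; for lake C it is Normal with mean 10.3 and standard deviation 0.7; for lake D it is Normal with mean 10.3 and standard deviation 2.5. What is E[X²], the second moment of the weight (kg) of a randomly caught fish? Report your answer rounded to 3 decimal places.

For each component E[X²] = Var + (mean)², giving A: 12.7033; B: 74.21; C: 106.58; D: 112.34.
Overall E[X²] = 0.4·12.7033 + 0.11·74.21 + 0.32·106.58 + 0.17·112.34 = 66.4478.

66.448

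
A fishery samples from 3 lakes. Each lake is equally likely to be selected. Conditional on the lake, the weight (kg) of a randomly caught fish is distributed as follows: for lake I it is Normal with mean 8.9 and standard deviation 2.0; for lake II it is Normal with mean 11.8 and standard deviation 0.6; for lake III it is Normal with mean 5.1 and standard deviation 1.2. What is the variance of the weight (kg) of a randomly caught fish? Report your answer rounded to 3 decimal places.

9.460

Per component, I: μ=8.9, E[X²]=83.21; II: μ=11.8, E[X²]=139.6; III: μ=5.1, E[X²]=27.45.
E[X] = 0.333333·8.9 + 0.333333·11.8 + 0.333333·5.1 = 8.6.
E[X²] = 0.333333·83.21 + 0.333333·139.6 + 0.333333·27.45 = 83.42.
Var(X) = E[X²] − (E[X])² = 83.42 − 73.96 = 9.46.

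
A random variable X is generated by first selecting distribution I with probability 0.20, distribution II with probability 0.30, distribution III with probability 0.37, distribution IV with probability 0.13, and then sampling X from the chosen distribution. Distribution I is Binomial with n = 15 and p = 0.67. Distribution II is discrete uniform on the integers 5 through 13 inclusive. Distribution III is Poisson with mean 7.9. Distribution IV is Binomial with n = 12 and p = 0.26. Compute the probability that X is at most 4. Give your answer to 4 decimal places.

Conditional on each component, P(X ≤ 4): I: 0.0016463; II: 0; III: 0.105503; IV: 0.821031.
By total probability, P(X ≤ 4) = 0.2·0.0016463 + 0.3·0 + 0.37·0.105503 + 0.13·0.821031 = 0.146099.

0.1461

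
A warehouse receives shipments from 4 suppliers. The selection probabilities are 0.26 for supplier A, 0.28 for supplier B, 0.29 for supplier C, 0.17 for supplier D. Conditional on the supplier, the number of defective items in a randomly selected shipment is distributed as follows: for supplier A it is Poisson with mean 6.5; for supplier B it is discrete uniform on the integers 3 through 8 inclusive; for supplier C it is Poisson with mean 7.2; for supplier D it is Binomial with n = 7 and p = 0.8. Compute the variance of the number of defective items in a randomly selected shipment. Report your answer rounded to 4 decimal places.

5.2920

Per component, A: μ=6.5, E[X²]=48.75; B: μ=5.5, E[X²]=33.1667; C: μ=7.2, E[X²]=59.04; D: μ=5.6, E[X²]=32.48.
E[X] = 0.26·6.5 + 0.28·5.5 + 0.29·7.2 + 0.17·5.6 = 6.27.
E[X²] = 0.26·48.75 + 0.28·33.1667 + 0.29·59.04 + 0.17·32.48 = 44.6049.
Var(X) = E[X²] − (E[X])² = 44.6049 − 39.3129 = 5.29197.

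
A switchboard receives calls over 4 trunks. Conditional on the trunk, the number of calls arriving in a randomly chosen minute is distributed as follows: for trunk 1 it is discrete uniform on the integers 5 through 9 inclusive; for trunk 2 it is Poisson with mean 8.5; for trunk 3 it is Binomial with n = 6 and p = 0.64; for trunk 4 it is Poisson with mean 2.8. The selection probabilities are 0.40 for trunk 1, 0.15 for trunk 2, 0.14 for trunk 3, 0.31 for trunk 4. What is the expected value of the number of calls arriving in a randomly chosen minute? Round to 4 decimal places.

Component means — 1: 7; 2: 8.5; 3: 3.84; 4: 2.8.
E[X] = 0.4·7 + 0.15·8.5 + 0.14·3.84 + 0.31·2.8 = 5.4806.

5.4806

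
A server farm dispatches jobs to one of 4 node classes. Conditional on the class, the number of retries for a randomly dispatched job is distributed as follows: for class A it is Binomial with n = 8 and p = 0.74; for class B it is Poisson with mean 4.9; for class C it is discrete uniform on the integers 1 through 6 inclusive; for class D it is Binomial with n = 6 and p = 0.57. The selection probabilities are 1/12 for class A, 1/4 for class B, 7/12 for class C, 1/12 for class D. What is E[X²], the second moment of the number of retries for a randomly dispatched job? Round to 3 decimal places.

For each component E[X²] = Var + (mean)², giving A: 36.5856; B: 28.91; C: 15.1667; D: 13.167.
Overall E[X²] = 0.0833333·36.5856 + 0.25·28.91 + 0.583333·15.1667 + 0.0833333·13.167 = 20.2208.

20.221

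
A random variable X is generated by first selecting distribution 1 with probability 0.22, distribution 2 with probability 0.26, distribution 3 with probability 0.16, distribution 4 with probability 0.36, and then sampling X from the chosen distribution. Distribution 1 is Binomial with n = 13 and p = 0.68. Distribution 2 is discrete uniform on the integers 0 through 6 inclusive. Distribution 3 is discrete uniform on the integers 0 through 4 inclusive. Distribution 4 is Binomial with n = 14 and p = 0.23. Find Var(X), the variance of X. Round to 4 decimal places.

Per component, 1: μ=8.84, E[X²]=80.9744; 2: μ=3, E[X²]=13; 3: μ=2, E[X²]=6; 4: μ=3.22, E[X²]=12.8478.
E[X] = 0.22·8.84 + 0.26·3 + 0.16·2 + 0.36·3.22 = 4.204.
E[X²] = 0.22·80.9744 + 0.26·13 + 0.16·6 + 0.36·12.8478 = 26.7796.
Var(X) = E[X²] − (E[X])² = 26.7796 − 17.6736 = 9.10596.

9.1060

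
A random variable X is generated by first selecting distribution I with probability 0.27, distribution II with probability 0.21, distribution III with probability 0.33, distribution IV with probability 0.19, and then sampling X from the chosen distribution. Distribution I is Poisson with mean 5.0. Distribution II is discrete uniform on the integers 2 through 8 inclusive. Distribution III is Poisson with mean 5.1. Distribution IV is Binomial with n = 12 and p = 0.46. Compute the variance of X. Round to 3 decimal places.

Per component, I: μ=5, E[X²]=30; II: μ=5, E[X²]=29; III: μ=5.1, E[X²]=31.11; IV: μ=5.52, E[X²]=33.4512.
E[X] = 0.27·5 + 0.21·5 + 0.33·5.1 + 0.19·5.52 = 5.1318.
E[X²] = 0.27·30 + 0.21·29 + 0.33·31.11 + 0.19·33.4512 = 30.812.
Var(X) = E[X²] − (E[X])² = 30.812 − 26.3354 = 4.47666.

4.477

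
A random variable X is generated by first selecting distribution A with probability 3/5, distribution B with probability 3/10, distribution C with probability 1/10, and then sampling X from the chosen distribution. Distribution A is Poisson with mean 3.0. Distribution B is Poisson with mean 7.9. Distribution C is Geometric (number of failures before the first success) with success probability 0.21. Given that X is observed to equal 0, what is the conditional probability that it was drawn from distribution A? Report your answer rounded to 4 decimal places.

Likelihoods P(X=0 | ·): A: 0.0497871; B: 0.000370744; C: 0.21.
Posterior ∝ prior × likelihood. Numerator for A: 0.6·0.0497871 = 0.0298722.
Normalizing constant: 0.6·0.0497871 + 0.3·0.000370744 + 0.1·0.21 = 0.0509835.
P(A | observation) = 0.0298722 / 0.0509835 = 0.58592.

0.5859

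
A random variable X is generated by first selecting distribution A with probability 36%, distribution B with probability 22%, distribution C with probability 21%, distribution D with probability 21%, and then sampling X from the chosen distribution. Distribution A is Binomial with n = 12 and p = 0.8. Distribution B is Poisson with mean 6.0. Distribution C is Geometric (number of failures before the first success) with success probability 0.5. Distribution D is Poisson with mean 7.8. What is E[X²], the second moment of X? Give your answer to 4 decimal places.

For each component E[X²] = Var + (mean)², giving A: 94.08; B: 42; C: 3; D: 68.64.
Overall E[X²] = 0.36·94.08 + 0.22·42 + 0.21·3 + 0.21·68.64 = 58.1532.

58.1532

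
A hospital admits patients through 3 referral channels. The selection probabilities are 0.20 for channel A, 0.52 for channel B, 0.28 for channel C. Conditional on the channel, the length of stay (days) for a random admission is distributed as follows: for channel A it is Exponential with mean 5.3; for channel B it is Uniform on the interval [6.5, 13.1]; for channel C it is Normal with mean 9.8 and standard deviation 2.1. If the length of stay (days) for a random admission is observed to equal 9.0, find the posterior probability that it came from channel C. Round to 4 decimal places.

Likelihoods f(9.0 | ·): A: 0.0345337; B: 0.151515; C: 0.176676.
Posterior ∝ prior × likelihood. Numerator for C: 0.28·0.176676 = 0.0494693.
Normalizing constant: 0.2·0.0345337 + 0.52·0.151515 + 0.28·0.176676 = 0.135164.
P(C | observation) = 0.0494693 / 0.135164 = 0.365995.

0.3660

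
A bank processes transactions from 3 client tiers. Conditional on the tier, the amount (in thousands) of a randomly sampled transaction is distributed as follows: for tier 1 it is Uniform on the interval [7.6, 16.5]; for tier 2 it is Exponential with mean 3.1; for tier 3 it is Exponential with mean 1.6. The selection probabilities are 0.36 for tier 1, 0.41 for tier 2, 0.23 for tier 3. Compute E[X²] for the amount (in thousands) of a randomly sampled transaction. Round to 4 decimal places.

For each component E[X²] = Var + (mean)², giving 1: 151.803; 2: 19.22; 3: 5.12.
Overall E[X²] = 0.36·151.803 + 0.41·19.22 + 0.23·5.12 = 63.707.

63.7070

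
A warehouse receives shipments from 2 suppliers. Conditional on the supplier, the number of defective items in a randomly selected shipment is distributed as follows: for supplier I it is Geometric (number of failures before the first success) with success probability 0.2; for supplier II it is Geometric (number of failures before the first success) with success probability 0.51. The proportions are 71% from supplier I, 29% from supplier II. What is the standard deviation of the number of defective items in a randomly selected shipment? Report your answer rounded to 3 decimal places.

4.080

Per component, I: μ=4, E[X²]=36; II: μ=0.960784, E[X²]=2.807.
E[X] = 0.71·4 + 0.29·0.960784 = 3.11863.
E[X²] = 0.71·36 + 0.29·2.807 = 26.374.
Var(X) = E[X²] − (E[X])² = 26.374 − 9.72584 = 16.6482.
SD(X) = √16.6482 = 4.08022.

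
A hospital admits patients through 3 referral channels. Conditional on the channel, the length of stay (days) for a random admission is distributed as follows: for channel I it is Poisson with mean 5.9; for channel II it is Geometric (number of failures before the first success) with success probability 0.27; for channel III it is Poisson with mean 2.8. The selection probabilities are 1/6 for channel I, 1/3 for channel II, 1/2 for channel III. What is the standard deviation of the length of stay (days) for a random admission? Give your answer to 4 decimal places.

2.6629

Per component, I: μ=5.9, E[X²]=40.71; II: μ=2.7037, E[X²]=17.3237; III: μ=2.8, E[X²]=10.64.
E[X] = 0.166667·5.9 + 0.333333·2.7037 + 0.5·2.8 = 3.28457.
E[X²] = 0.166667·40.71 + 0.333333·17.3237 + 0.5·10.64 = 17.8796.
Var(X) = E[X²] − (E[X])² = 17.8796 − 10.7884 = 7.09119.
SD(X) = √7.09119 = 2.66293.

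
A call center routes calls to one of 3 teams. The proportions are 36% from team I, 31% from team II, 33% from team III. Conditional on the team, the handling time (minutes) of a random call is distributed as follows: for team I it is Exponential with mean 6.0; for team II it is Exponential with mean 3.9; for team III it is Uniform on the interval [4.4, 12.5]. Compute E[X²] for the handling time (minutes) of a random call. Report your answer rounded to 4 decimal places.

For each component E[X²] = Var + (mean)², giving I: 72; II: 30.42; III: 76.87.
Overall E[X²] = 0.36·72 + 0.31·30.42 + 0.33·76.87 = 60.7173.

60.7173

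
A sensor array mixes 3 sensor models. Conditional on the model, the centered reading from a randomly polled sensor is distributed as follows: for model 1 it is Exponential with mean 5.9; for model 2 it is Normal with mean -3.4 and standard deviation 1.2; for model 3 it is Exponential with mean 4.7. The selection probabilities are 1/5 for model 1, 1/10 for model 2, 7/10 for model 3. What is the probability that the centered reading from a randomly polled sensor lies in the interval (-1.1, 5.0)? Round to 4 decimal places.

0.5755

Conditional on each model, P(-1.1 < X < 5.0): 1: 0.571497; 2: 0.0276401; 3: 0.654869.
By total probability, P(-1.1 < X < 5.0) = 0.2·0.571497 + 0.1·0.0276401 + 0.7·0.654869 = 0.575471.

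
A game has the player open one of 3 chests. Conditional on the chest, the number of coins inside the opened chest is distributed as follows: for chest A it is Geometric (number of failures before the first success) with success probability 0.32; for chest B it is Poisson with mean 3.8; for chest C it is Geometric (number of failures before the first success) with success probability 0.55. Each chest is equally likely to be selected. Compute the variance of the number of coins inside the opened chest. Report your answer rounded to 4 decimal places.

5.4655

Per component, A: μ=2.125, E[X²]=11.1562; B: μ=3.8, E[X²]=18.24; C: μ=0.818182, E[X²]=2.15702.
E[X] = 0.333333·2.125 + 0.333333·3.8 + 0.333333·0.818182 = 2.24773.
E[X²] = 0.333333·11.1562 + 0.333333·18.24 + 0.333333·2.15702 = 10.5178.
Var(X) = E[X²] − (E[X])² = 10.5178 − 5.05228 = 5.46548.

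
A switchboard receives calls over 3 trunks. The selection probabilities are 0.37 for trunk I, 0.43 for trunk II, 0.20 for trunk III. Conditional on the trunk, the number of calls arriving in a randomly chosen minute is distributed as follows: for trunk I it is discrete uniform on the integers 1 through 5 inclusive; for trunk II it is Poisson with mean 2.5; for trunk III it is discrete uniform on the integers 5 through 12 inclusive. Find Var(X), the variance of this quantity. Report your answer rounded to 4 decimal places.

8.2393

Per component, I: μ=3, E[X²]=11; II: μ=2.5, E[X²]=8.75; III: μ=8.5, E[X²]=77.5.
E[X] = 0.37·3 + 0.43·2.5 + 0.2·8.5 = 3.885.
E[X²] = 0.37·11 + 0.43·8.75 + 0.2·77.5 = 23.3325.
Var(X) = E[X²] − (E[X])² = 23.3325 − 15.0932 = 8.23928.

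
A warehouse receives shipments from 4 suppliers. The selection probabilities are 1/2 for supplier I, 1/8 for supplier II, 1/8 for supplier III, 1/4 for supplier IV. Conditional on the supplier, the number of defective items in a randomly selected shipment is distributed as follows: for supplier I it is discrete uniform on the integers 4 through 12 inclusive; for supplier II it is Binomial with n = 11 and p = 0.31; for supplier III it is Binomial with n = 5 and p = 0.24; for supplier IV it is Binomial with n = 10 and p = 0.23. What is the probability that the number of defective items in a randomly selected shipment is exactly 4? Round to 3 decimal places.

0.116

Conditional on each supplier, P(X = 4): I: 0.111111; II: 0.226936; III: 0.0126075; IV: 0.122483.
By total probability, P(X = 4) = 0.5·0.111111 + 0.125·0.226936 + 0.125·0.0126075 + 0.25·0.122483 = 0.116119.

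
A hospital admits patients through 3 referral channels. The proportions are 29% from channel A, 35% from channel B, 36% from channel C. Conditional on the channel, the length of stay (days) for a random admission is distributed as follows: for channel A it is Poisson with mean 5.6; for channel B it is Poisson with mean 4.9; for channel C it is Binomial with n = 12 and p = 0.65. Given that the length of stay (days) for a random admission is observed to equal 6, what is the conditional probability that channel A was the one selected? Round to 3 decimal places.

0.323

Likelihoods P(X=6 | ·): A: 0.158397; B: 0.143153; C: 0.128103.
Posterior ∝ prior × likelihood. Numerator for A: 0.29·0.158397 = 0.0459351.
Normalizing constant: 0.29·0.158397 + 0.35·0.143153 + 0.36·0.128103 = 0.142156.
P(A | observation) = 0.0459351 / 0.142156 = 0.323132.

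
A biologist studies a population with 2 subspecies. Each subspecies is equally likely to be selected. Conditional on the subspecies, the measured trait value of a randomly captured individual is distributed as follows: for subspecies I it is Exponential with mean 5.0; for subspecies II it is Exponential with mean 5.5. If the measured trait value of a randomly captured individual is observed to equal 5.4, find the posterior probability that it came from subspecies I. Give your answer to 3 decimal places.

0.499

Likelihoods f(5.4 | ·): I: 0.0679191; II: 0.0681144.
Posterior ∝ prior × likelihood. Numerator for I: 0.5·0.0679191 = 0.0339596.
Normalizing constant: 0.5·0.0679191 + 0.5·0.0681144 = 0.0680168.
P(I | observation) = 0.0339596 / 0.0680168 = 0.499282.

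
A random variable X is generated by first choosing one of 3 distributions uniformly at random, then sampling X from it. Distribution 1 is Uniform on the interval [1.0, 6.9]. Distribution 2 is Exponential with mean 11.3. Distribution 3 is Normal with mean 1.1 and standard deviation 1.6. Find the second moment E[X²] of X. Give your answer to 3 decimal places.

For each component E[X²] = Var + (mean)², giving 1: 18.5033; 2: 255.38; 3: 3.77.
Overall E[X²] = 0.333333·18.5033 + 0.333333·255.38 + 0.333333·3.77 = 92.5511.

92.551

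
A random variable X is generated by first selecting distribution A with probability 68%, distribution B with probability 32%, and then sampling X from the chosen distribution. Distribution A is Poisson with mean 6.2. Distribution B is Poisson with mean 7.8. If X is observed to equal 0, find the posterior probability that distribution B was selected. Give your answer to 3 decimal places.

Likelihoods P(X=0 | ·): A: 0.00202943; B: 0.000409735.
Posterior ∝ prior × likelihood. Numerator for B: 0.32·0.000409735 = 0.000131115.
Normalizing constant: 0.68·0.00202943 + 0.32·0.000409735 = 0.00151113.
P(B | observation) = 0.000131115 / 0.00151113 = 0.0867664.

0.087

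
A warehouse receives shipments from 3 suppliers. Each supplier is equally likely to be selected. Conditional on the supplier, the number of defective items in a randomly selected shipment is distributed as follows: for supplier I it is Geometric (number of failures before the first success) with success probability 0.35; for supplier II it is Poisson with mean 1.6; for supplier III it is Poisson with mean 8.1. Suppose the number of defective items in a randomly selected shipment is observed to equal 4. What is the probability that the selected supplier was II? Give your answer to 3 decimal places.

Likelihoods P(X=4 | ·): I: 0.0624772; II: 0.0551312; III: 0.0544432.
Posterior ∝ prior × likelihood. Numerator for II: 0.333333·0.0551312 = 0.0183771.
Normalizing constant: 0.333333·0.0624772 + 0.333333·0.0551312 + 0.333333·0.0544432 = 0.0573505.
P(II | observation) = 0.0183771 / 0.0573505 = 0.320434.

0.320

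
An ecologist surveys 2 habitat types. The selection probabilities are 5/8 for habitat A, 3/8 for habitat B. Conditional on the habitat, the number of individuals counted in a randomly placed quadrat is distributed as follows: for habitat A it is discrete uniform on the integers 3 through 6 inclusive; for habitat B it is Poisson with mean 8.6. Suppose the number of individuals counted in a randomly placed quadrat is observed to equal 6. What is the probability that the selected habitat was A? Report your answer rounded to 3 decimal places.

0.801

Likelihoods P(X=6 | ·): A: 0.25; B: 0.103449.
Posterior ∝ prior × likelihood. Numerator for A: 0.625·0.25 = 0.15625.
Normalizing constant: 0.625·0.25 + 0.375·0.103449 = 0.195043.
P(A | observation) = 0.15625 / 0.195043 = 0.801104.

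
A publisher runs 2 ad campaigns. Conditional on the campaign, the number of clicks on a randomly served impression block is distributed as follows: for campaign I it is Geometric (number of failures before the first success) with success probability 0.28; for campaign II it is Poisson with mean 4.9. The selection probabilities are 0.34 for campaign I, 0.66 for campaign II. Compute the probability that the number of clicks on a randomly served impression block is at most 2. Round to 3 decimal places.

Conditional on each campaign, P(X ≤ 2): I: 0.626752; II: 0.133331.
By total probability, P(X ≤ 2) = 0.34·0.626752 + 0.66·0.133331 = 0.301094.

0.301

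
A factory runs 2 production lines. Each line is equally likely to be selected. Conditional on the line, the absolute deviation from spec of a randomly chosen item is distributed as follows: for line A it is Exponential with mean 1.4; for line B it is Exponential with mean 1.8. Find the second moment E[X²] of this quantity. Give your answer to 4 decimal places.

5.2000

For each component E[X²] = Var + (mean)², giving A: 3.92; B: 6.48.
Overall E[X²] = 0.5·3.92 + 0.5·6.48 = 5.2.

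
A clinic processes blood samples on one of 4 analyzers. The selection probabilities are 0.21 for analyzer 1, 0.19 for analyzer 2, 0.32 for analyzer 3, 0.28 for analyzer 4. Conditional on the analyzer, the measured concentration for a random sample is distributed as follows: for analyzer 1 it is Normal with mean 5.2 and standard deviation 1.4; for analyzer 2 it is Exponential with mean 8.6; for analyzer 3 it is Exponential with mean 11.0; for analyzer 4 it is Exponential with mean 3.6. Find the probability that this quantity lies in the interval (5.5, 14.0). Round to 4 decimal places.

Conditional on each analyzer, P(5.5 < X < 14.0): 1: 0.415162; 2: 0.331198; 3: 0.326464; 4: 0.196549.
By total probability, P(5.5 < X < 14.0) = 0.21·0.415162 + 0.19·0.331198 + 0.32·0.326464 + 0.28·0.196549 = 0.309614.

0.3096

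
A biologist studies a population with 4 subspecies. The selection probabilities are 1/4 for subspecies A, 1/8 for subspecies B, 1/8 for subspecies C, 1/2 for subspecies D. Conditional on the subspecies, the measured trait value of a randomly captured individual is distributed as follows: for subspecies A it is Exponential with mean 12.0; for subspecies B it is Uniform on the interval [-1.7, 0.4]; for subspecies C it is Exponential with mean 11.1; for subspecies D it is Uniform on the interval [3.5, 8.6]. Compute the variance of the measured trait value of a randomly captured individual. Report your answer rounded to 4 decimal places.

Per component, A: μ=12, E[X²]=288; B: μ=-0.65, E[X²]=0.79; C: μ=11.1, E[X²]=246.42; D: μ=6.05, E[X²]=38.77.
E[X] = 0.25·12 + 0.125·-0.65 + 0.125·11.1 + 0.5·6.05 = 7.33125.
E[X²] = 0.25·288 + 0.125·0.79 + 0.125·246.42 + 0.5·38.77 = 122.286.
Var(X) = E[X²] − (E[X])² = 122.286 − 53.7472 = 68.539.

68.5390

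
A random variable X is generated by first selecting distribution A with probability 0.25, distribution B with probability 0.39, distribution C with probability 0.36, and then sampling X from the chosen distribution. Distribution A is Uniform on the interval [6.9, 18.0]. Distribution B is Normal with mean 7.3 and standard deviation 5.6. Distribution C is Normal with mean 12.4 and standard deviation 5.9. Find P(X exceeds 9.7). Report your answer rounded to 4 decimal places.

0.5607

Conditional on each component, P(X > 9.7): A: 0.747748; B: 0.334118; C: 0.67639.
By total probability, P(X > 9.7) = 0.25·0.747748 + 0.39·0.334118 + 0.36·0.67639 = 0.560743.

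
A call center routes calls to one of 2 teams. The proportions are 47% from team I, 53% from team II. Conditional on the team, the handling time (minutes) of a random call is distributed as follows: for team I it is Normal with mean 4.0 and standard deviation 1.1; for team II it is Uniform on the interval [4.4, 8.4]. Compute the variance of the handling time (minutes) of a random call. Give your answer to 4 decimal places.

Per component, I: μ=4, E[X²]=17.21; II: μ=6.4, E[X²]=42.2933.
E[X] = 0.47·4 + 0.53·6.4 = 5.272.
E[X²] = 0.47·17.21 + 0.53·42.2933 = 30.5042.
Var(X) = E[X²] − (E[X])² = 30.5042 − 27.794 = 2.71018.

2.7102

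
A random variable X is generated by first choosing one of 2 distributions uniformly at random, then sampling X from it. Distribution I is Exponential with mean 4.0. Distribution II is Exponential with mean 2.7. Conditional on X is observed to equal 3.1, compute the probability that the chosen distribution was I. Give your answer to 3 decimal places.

0.495

Likelihoods f(3.1 | ·): I: 0.115176; II: 0.11749.
Posterior ∝ prior × likelihood. Numerator for I: 0.5·0.115176 = 0.057588.
Normalizing constant: 0.5·0.115176 + 0.5·0.11749 = 0.116333.
P(I | observation) = 0.057588 / 0.116333 = 0.495027.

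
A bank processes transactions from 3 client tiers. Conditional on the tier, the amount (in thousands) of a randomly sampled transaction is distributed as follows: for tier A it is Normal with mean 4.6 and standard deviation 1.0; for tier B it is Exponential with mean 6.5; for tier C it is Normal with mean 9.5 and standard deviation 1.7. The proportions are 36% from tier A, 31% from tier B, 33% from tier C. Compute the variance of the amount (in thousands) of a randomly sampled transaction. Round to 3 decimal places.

18.587

Per component, A: μ=4.6, E[X²]=22.16; B: μ=6.5, E[X²]=84.5; C: μ=9.5, E[X²]=93.14.
E[X] = 0.36·4.6 + 0.31·6.5 + 0.33·9.5 = 6.806.
E[X²] = 0.36·22.16 + 0.31·84.5 + 0.33·93.14 = 64.9088.
Var(X) = E[X²] − (E[X])² = 64.9088 − 46.3216 = 18.5872.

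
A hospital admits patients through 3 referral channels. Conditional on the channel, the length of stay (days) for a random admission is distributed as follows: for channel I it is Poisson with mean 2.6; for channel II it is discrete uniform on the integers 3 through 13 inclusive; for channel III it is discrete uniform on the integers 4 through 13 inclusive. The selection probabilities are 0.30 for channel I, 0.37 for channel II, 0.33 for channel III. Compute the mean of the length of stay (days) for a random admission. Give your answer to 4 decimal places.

6.5450

Component means — I: 2.6; II: 8; III: 8.5.
E[X] = 0.3·2.6 + 0.37·8 + 0.33·8.5 = 6.545.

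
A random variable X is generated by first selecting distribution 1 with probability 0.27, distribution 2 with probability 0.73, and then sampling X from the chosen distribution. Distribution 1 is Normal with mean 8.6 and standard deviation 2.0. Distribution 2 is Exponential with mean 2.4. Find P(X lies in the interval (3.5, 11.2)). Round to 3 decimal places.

Conditional on each component, P(3.5 < X < 11.2): 1: 0.897813; 2: 0.22322.
By total probability, P(3.5 < X < 11.2) = 0.27·0.897813 + 0.73·0.22322 = 0.40536.

0.405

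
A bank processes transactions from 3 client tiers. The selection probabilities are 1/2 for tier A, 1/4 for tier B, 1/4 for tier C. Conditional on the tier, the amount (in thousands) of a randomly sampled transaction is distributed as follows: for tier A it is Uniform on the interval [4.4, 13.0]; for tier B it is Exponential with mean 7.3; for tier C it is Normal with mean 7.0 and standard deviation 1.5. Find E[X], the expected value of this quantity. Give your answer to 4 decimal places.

7.9250

Component means — A: 8.7; B: 7.3; C: 7.
E[X] = 0.5·8.7 + 0.25·7.3 + 0.25·7 = 7.925.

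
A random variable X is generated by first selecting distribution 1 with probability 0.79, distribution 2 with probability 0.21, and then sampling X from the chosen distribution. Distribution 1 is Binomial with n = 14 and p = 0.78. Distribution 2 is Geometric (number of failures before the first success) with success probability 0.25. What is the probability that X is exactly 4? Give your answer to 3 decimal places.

Conditional on each component, P(X = 4): 1: 9.841e-05; 2: 0.0791016.
By total probability, P(X = 4) = 0.79·9.841e-05 + 0.21·0.0791016 = 0.0166891.

0.017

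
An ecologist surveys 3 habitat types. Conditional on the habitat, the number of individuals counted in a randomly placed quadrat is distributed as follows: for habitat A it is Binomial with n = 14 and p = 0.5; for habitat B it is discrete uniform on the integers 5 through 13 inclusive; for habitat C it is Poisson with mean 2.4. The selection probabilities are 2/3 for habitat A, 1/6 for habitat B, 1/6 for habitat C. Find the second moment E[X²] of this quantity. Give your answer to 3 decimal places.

50.971

For each component E[X²] = Var + (mean)², giving A: 52.5; B: 87.6667; C: 8.16.
Overall E[X²] = 0.666667·52.5 + 0.166667·87.6667 + 0.166667·8.16 = 50.9711.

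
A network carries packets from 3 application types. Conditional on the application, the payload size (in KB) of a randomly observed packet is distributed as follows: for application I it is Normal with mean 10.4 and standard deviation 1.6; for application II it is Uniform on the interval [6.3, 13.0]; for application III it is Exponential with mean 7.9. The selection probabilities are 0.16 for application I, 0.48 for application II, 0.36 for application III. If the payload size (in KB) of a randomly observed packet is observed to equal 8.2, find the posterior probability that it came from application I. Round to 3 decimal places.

Likelihoods f(8.2 | ·): I: 0.0968827; II: 0.149254; III: 0.0448318.
Posterior ∝ prior × likelihood. Numerator for I: 0.16·0.0968827 = 0.0155012.
Normalizing constant: 0.16·0.0968827 + 0.48·0.149254 + 0.36·0.0448318 = 0.103282.
P(I | observation) = 0.0155012 / 0.103282 = 0.150086.

0.150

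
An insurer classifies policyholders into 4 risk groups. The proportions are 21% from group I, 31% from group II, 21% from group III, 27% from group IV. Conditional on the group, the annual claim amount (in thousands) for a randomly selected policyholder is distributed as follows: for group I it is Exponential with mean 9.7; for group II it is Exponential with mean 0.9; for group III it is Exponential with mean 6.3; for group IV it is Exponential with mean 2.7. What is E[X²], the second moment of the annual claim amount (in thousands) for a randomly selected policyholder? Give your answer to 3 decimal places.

For each component E[X²] = Var + (mean)², giving I: 188.18; II: 1.62; III: 79.38; IV: 14.58.
Overall E[X²] = 0.21·188.18 + 0.31·1.62 + 0.21·79.38 + 0.27·14.58 = 60.6264.

60.626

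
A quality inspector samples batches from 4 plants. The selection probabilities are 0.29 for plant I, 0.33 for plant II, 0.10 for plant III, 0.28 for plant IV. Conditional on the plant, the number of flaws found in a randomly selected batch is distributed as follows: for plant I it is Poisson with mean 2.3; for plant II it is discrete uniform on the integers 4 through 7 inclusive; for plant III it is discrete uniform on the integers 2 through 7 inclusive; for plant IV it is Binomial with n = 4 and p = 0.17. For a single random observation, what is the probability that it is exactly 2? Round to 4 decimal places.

0.1270

Conditional on each plant, P(X = 2): I: 0.265185; II: 0; III: 0.166667; IV: 0.119455.
By total probability, P(X = 2) = 0.29·0.265185 + 0.33·0 + 0.1·0.166667 + 0.28·0.119455 = 0.127018.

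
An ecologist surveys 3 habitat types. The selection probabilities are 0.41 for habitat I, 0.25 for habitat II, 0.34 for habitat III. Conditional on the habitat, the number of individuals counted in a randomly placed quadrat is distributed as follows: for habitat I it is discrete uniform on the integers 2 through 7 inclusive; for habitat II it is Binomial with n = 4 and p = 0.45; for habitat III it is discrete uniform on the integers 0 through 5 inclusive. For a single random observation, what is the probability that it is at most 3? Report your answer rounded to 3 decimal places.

Conditional on each habitat, P(X ≤ 3): I: 0.333333; II: 0.958994; III: 0.666667.
By total probability, P(X ≤ 3) = 0.41·0.333333 + 0.25·0.958994 + 0.34·0.666667 = 0.603082.

0.603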